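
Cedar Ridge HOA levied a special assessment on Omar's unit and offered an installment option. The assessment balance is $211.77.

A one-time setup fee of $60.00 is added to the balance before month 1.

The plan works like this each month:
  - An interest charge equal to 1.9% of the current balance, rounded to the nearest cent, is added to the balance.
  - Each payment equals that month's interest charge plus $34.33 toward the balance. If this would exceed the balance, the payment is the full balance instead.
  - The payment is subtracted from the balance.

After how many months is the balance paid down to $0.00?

8

Month 1: $271.77 +$5.16 interest = $276.93; pay $39.49 → $237.44
Month 2: $237.44 +$4.51 interest = $241.95; pay $38.84 → $203.11
Month 3: $203.11 +$3.86 interest = $206.97; pay $38.19 → $168.78
Month 4: $168.78 +$3.21 interest = $171.99; pay $37.54 → $134.45
Month 5: $134.45 +$2.55 interest = $137.00; pay $36.88 → $100.12
Month 6: $100.12 +$1.90 interest = $102.02; pay $36.23 → $65.79
Month 7: $65.79 +$1.25 interest = $67.04; pay $35.58 → $31.46
Month 8: $31.46 +$0.60 interest = $32.06; pay $32.06 → $0.00
Balance reaches $0.00 in month 8.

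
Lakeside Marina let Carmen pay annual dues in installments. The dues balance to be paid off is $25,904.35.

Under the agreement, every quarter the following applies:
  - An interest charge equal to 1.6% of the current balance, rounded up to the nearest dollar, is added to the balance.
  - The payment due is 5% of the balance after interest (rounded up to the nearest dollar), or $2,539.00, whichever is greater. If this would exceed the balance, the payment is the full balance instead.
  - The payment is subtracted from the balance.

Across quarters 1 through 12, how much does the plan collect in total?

$28,517.35

Quarter 1: opening $25,904.35; interest $415.00 → $26,319.35; payment $2,539.00; balance $23,780.35
Quarter 2: opening $23,780.35; interest $381.00 → $24,161.35; payment $2,539.00; balance $21,622.35
Quarter 3: opening $21,622.35; interest $346.00 → $21,968.35; payment $2,539.00; balance $19,429.35
Quarter 4: opening $19,429.35; interest $311.00 → $19,740.35; payment $2,539.00; balance $17,201.35
Quarter 5: opening $17,201.35; interest $276.00 → $17,477.35; payment $2,539.00; balance $14,938.35
Quarter 6: opening $14,938.35; interest $240.00 → $15,178.35; payment $2,539.00; balance $12,639.35
Quarter 7: opening $12,639.35; interest $203.00 → $12,842.35; payment $2,539.00; balance $10,303.35
Quarter 8: opening $10,303.35; interest $165.00 → $10,468.35; payment $2,539.00; balance $7,929.35
Quarter 9: opening $7,929.35; interest $127.00 → $8,056.35; payment $2,539.00; balance $5,517.35
Quarter 10: opening $5,517.35; interest $89.00 → $5,606.35; payment $2,539.00; balance $3,067.35
Quarter 11: opening $3,067.35; interest $50.00 → $3,117.35; payment $2,539.00; balance $578.35
Quarter 12: opening $578.35; interest $10.00 → $588.35; payment $588.35; balance $0.00
Total paid: $28,517.35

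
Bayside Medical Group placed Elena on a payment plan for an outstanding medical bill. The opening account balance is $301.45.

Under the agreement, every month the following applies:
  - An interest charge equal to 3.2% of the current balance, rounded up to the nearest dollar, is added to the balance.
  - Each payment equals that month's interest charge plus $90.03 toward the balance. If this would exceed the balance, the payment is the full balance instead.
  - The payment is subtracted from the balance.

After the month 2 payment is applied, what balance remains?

$121.39

# | Opening | Interest | Payment | End bal
1 | $301.45 | $10.00 | $100.03 | $211.42
2 | $211.42 | $7.00 | $97.03 | $121.39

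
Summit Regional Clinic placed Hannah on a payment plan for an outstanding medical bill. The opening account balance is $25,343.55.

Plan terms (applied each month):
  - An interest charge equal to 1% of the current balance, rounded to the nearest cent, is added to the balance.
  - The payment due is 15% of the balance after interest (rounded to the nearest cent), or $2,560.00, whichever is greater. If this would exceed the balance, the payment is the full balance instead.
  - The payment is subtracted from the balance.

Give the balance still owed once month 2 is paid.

Month 1: $25,343.55 +$253.44 interest = $25,596.99; pay $3,839.55 → $21,757.44
Month 2: $21,757.44 +$217.57 interest = $21,975.01; pay $3,296.25 → $18,678.76

$18,678.76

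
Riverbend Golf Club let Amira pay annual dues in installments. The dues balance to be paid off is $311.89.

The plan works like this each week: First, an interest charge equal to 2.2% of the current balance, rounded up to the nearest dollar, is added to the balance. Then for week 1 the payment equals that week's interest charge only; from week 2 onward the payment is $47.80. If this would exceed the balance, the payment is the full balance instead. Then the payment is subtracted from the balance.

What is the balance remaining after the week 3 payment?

$229.29

# | Opening | Interest | Payment | End bal
1 | $311.89 | $7.00 | $7.00 | $311.89
2 | $311.89 | $7.00 | $47.80 | $271.09
3 | $271.09 | $6.00 | $47.80 | $229.29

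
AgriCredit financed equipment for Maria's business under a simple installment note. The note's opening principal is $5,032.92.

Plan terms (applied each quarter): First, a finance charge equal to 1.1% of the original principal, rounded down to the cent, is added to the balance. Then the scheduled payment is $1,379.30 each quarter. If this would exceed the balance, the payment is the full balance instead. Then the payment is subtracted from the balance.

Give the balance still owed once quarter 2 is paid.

Quarter 1: opening $5,032.92; interest $55.36 → $5,088.28; payment $1,379.30; balance $3,708.98
Quarter 2: opening $3,708.98; interest $55.36 → $3,764.34; payment $1,379.30; balance $2,385.04

$2,385.04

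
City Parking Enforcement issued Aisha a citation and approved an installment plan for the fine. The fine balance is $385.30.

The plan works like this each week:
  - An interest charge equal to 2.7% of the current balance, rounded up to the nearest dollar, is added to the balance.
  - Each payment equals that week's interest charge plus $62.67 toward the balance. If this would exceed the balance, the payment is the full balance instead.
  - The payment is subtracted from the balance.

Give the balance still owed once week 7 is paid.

Week 1: $385.30 +$11.00 interest = $396.30; pay $73.67 → $322.63
Week 2: $322.63 +$9.00 interest = $331.63; pay $71.67 → $259.96
Week 3: $259.96 +$8.00 interest = $267.96; pay $70.67 → $197.29
Week 4: $197.29 +$6.00 interest = $203.29; pay $68.67 → $134.62
Week 5: $134.62 +$4.00 interest = $138.62; pay $66.67 → $71.95
Week 6: $71.95 +$2.00 interest = $73.95; pay $64.67 → $9.28
Week 7: $9.28 +$1.00 interest = $10.28; pay $10.28 → $0.00

$0.00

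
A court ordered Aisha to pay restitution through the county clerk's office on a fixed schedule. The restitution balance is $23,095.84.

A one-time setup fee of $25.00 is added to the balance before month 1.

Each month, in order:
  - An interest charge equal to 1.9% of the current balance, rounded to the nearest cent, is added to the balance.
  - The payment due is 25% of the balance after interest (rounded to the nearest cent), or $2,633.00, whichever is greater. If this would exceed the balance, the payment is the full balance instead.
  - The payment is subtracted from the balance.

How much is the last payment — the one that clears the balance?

Month 1: $23,120.84 +$439.30 interest = $23,560.14; pay $5,890.04 → $17,670.10
Month 2: $17,670.10 +$335.73 interest = $18,005.83; pay $4,501.46 → $13,504.37
Month 3: $13,504.37 +$256.58 interest = $13,760.95; pay $3,440.24 → $10,320.71
Month 4: $10,320.71 +$196.09 interest = $10,516.80; pay $2,633.00 → $7,883.80
Month 5: $7,883.80 +$149.79 interest = $8,033.59; pay $2,633.00 → $5,400.59
Month 6: $5,400.59 +$102.61 interest = $5,503.20; pay $2,633.00 → $2,870.20
Month 7: $2,870.20 +$54.53 interest = $2,924.73; pay $2,633.00 → $291.73
Month 8: $291.73 +$5.54 interest = $297.27; pay $297.27 → $0.00

$297.27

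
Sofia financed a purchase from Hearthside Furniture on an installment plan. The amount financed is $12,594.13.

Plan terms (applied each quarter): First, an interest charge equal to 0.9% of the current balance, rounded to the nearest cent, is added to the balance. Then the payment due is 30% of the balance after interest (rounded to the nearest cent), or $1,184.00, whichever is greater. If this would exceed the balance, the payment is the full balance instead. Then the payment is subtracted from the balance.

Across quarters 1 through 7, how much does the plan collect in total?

Quarter 1: $12,594.13 +$113.35 interest = $12,707.48; pay $3,812.24 → $8,895.24
Quarter 2: $8,895.24 +$80.06 interest = $8,975.30; pay $2,692.59 → $6,282.71
Quarter 3: $6,282.71 +$56.54 interest = $6,339.25; pay $1,901.78 → $4,437.47
Quarter 4: $4,437.47 +$39.94 interest = $4,477.41; pay $1,343.22 → $3,134.19
Quarter 5: $3,134.19 +$28.21 interest = $3,162.40; pay $1,184.00 → $1,978.40
Quarter 6: $1,978.40 +$17.81 interest = $1,996.21; pay $1,184.00 → $812.21
Quarter 7: $812.21 +$7.31 interest = $819.52; pay $819.52 → $0.00
Total paid: $12,937.35

$12,937.35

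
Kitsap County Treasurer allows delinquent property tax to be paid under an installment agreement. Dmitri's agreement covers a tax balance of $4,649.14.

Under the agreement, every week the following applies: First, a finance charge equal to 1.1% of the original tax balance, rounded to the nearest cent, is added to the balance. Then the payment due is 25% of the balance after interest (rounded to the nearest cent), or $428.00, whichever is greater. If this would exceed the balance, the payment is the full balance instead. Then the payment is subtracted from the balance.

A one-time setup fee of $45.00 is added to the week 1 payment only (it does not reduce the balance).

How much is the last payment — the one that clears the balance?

# | Opening | Interest | Payment | Fee | End bal
1 | $4,649.14 | $51.14 | $1,175.07 | $45.00 | $3,525.21
2 | $3,525.21 | $51.14 | $894.09 | — | $2,682.26
3 | $2,682.26 | $51.14 | $683.35 | — | $2,050.05
4 | $2,050.05 | $51.14 | $525.30 | — | $1,575.89
5 | $1,575.89 | $51.14 | $428.00 | — | $1,199.03
6 | $1,199.03 | $51.14 | $428.00 | — | $822.17
7 | $822.17 | $51.14 | $428.00 | — | $445.31
8 | $445.31 | $51.14 | $428.00 | — | $68.45
9 | $68.45 | $51.14 | $119.59 | — | $0.00

$119.59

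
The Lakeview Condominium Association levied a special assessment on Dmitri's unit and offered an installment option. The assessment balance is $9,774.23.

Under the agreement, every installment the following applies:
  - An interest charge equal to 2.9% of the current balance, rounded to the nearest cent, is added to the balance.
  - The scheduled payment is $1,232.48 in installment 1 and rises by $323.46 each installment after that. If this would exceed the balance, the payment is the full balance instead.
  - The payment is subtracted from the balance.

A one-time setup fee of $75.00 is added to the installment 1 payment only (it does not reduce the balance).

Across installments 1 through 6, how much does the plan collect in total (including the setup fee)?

Installment 1: $9,774.23 +$283.45 interest = $10,057.68; pay $1,232.48 (+ $75.00 fee) → $8,825.20
Installment 2: $8,825.20 +$255.93 interest = $9,081.13; pay $1,555.94 → $7,525.19
Installment 3: $7,525.19 +$218.23 interest = $7,743.42; pay $1,879.40 → $5,864.02
Installment 4: $5,864.02 +$170.06 interest = $6,034.08; pay $2,202.86 → $3,831.22
Installment 5: $3,831.22 +$111.11 interest = $3,942.33; pay $2,526.32 → $1,416.01
Installment 6: $1,416.01 +$41.06 interest = $1,457.07; pay $1,457.07 → $0.00
Total paid: $10,929.07

$10,929.07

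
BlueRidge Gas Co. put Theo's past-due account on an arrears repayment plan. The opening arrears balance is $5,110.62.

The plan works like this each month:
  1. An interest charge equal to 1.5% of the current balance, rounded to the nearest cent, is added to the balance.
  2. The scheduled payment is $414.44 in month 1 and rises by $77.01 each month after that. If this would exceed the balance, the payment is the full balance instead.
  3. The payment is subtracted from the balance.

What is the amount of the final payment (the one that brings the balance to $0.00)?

$40.57

# | Opening | Interest | Payment | End bal
1 | $5,110.62 | $76.66 | $414.44 | $4,772.84
2 | $4,772.84 | $71.59 | $491.45 | $4,352.98
3 | $4,352.98 | $65.29 | $568.46 | $3,849.81
4 | $3,849.81 | $57.75 | $645.47 | $3,262.09
5 | $3,262.09 | $48.93 | $722.48 | $2,588.54
6 | $2,588.54 | $38.83 | $799.49 | $1,827.88
7 | $1,827.88 | $27.42 | $876.50 | $978.80
8 | $978.80 | $14.68 | $953.51 | $39.97
9 | $39.97 | $0.60 | $40.57 | $0.00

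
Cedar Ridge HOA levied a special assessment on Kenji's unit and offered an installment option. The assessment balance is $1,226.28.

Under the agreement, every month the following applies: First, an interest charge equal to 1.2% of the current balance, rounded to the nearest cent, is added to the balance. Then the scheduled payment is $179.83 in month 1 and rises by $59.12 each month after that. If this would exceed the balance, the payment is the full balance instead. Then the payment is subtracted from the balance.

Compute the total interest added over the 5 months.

$46.39

# | Opening | Interest | Payment | End bal
1 | $1,226.28 | $14.72 | $179.83 | $1,061.17
2 | $1,061.17 | $12.73 | $238.95 | $834.95
3 | $834.95 | $10.02 | $298.07 | $546.90
4 | $546.90 | $6.56 | $357.19 | $196.27
5 | $196.27 | $2.36 | $198.63 | $0.00
Total interest: $14.72 + $12.73 + $10.02 + $6.56 + $2.36 = $46.39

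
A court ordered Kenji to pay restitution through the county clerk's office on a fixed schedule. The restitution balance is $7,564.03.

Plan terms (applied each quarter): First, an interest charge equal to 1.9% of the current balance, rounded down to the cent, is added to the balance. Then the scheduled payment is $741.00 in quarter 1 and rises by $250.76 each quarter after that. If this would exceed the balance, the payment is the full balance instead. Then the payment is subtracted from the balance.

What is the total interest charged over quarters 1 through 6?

$591.00

Quarter 1: opening $7,564.03; interest $143.71 → $7,707.74; payment $741.00; balance $6,966.74
Quarter 2: opening $6,966.74; interest $132.36 → $7,099.10; payment $991.76; balance $6,107.34
Quarter 3: opening $6,107.34; interest $116.03 → $6,223.37; payment $1,242.52; balance $4,980.85
Quarter 4: opening $4,980.85; interest $94.63 → $5,075.48; payment $1,493.28; balance $3,582.20
Quarter 5: opening $3,582.20; interest $68.06 → $3,650.26; payment $1,744.04; balance $1,906.22
Quarter 6: opening $1,906.22; interest $36.21 → $1,942.43; payment $1,942.43; balance $0.00
Total interest: $143.71 + $132.36 + $116.03 + $94.63 + $68.06 + $36.21 = $591.00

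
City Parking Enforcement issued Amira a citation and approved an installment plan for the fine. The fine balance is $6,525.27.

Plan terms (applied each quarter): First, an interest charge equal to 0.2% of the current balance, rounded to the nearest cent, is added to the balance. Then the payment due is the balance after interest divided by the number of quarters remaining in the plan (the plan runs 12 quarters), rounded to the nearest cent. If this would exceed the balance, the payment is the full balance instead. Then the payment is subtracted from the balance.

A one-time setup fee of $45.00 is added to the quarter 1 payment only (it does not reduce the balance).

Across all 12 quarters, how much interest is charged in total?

$85.45

Quarter 1: $6,525.27 +$13.05 interest = $6,538.32; pay $544.86 (+ $45.00 fee) → $5,993.46
Quarter 2: $5,993.46 +$11.99 interest = $6,005.45; pay $545.95 → $5,459.50
Quarter 3: $5,459.50 +$10.92 interest = $5,470.42; pay $547.04 → $4,923.38
Quarter 4: $4,923.38 +$9.85 interest = $4,933.23; pay $548.14 → $4,385.09
Quarter 5: $4,385.09 +$8.77 interest = $4,393.86; pay $549.23 → $3,844.63
Quarter 6: $3,844.63 +$7.69 interest = $3,852.32; pay $550.33 → $3,301.99
Quarter 7: $3,301.99 +$6.60 interest = $3,308.59; pay $551.43 → $2,757.16
Quarter 8: $2,757.16 +$5.51 interest = $2,762.67; pay $552.53 → $2,210.14
Quarter 9: $2,210.14 +$4.42 interest = $2,214.56; pay $553.64 → $1,660.92
Quarter 10: $1,660.92 +$3.32 interest = $1,664.24; pay $554.75 → $1,109.49
Quarter 11: $1,109.49 +$2.22 interest = $1,111.71; pay $555.86 → $555.85
Quarter 12: $555.85 +$1.11 interest = $556.96; pay $556.96 → $0.00
Total interest: $13.05 + $11.99 + $10.92 + $9.85 + $8.77 + $7.69 + $6.60 + $5.51 + $4.42 + $3.32 + $2.22 + $1.11 = $85.45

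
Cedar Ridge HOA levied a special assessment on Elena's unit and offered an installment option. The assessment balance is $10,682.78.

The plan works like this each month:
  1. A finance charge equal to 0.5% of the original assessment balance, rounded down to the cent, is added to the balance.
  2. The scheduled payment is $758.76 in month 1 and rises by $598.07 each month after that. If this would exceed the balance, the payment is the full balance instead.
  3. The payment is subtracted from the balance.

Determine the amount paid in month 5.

$3,151.04

Month 1: opening $10,682.78; interest $53.41 → $10,736.19; payment $758.76; balance $9,977.43
Month 2: opening $9,977.43; interest $53.41 → $10,030.84; payment $1,356.83; balance $8,674.01
Month 3: opening $8,674.01; interest $53.41 → $8,727.42; payment $1,954.90; balance $6,772.52
Month 4: opening $6,772.52; interest $53.41 → $6,825.93; payment $2,552.97; balance $4,272.96
Month 5: opening $4,272.96; interest $53.41 → $4,326.37; payment $3,151.04; balance $1,175.33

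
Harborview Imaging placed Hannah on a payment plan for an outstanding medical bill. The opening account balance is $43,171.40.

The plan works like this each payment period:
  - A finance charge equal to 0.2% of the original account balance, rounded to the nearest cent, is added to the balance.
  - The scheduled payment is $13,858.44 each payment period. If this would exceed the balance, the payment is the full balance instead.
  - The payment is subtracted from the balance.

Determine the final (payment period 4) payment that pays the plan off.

$1,941.44

Payment period 1: opening $43,171.40; interest $86.34 → $43,257.74; payment $13,858.44; balance $29,399.30
Payment period 2: opening $29,399.30; interest $86.34 → $29,485.64; payment $13,858.44; balance $15,627.20
Payment period 3: opening $15,627.20; interest $86.34 → $15,713.54; payment $13,858.44; balance $1,855.10
Payment period 4: opening $1,855.10; interest $86.34 → $1,941.44; payment $1,941.44; balance $0.00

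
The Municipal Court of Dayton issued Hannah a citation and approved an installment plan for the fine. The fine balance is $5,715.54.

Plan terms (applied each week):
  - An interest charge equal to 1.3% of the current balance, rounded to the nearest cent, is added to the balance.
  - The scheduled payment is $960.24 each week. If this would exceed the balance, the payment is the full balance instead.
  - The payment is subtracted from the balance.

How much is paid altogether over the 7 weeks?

Week 1: $5,715.54 +$74.30 interest = $5,789.84; pay $960.24 → $4,829.60
Week 2: $4,829.60 +$62.78 interest = $4,892.38; pay $960.24 → $3,932.14
Week 3: $3,932.14 +$51.12 interest = $3,983.26; pay $960.24 → $3,023.02
Week 4: $3,023.02 +$39.30 interest = $3,062.32; pay $960.24 → $2,102.08
Week 5: $2,102.08 +$27.33 interest = $2,129.41; pay $960.24 → $1,169.17
Week 6: $1,169.17 +$15.20 interest = $1,184.37; pay $960.24 → $224.13
Week 7: $224.13 +$2.91 interest = $227.04; pay $227.04 → $0.00
Total paid: $5,988.48

$5,988.48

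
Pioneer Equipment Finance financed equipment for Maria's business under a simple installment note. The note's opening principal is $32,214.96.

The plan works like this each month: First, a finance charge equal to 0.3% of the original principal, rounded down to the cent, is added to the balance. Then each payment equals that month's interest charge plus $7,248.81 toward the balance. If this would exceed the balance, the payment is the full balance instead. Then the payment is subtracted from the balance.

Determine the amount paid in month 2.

Month 1: opening $32,214.96; interest $96.64 → $32,311.60; payment $7,345.45; balance $24,966.15
Month 2: opening $24,966.15; interest $96.64 → $25,062.79; payment $7,345.45; balance $17,717.34

$7,345.45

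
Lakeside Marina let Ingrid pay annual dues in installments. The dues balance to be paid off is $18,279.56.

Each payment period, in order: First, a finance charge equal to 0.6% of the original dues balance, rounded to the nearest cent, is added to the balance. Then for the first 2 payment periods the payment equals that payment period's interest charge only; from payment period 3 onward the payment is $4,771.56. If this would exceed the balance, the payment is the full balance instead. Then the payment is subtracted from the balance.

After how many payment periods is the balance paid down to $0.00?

6

Payment period 1: opening $18,279.56; interest $109.68 → $18,389.24; payment $109.68; balance $18,279.56
Payment period 2: opening $18,279.56; interest $109.68 → $18,389.24; payment $109.68; balance $18,279.56
Payment period 3: opening $18,279.56; interest $109.68 → $18,389.24; payment $4,771.56; balance $13,617.68
Payment period 4: opening $13,617.68; interest $109.68 → $13,727.36; payment $4,771.56; balance $8,955.80
Payment period 5: opening $8,955.80; interest $109.68 → $9,065.48; payment $4,771.56; balance $4,293.92
Payment period 6: opening $4,293.92; interest $109.68 → $4,403.60; payment $4,403.60; balance $0.00
Balance reaches $0.00 in payment period 6.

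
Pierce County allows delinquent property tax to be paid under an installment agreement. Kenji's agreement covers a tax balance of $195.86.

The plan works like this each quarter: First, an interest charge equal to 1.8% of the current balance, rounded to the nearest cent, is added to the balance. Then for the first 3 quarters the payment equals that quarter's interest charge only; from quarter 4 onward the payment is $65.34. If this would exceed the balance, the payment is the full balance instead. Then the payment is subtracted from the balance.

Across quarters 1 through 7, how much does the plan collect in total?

$213.80

Quarter 1: opening $195.86; interest $3.53 → $199.39; payment $3.53; balance $195.86
Quarter 2: opening $195.86; interest $3.53 → $199.39; payment $3.53; balance $195.86
Quarter 3: opening $195.86; interest $3.53 → $199.39; payment $3.53; balance $195.86
Quarter 4: opening $195.86; interest $3.53 → $199.39; payment $65.34; balance $134.05
Quarter 5: opening $134.05; interest $2.41 → $136.46; payment $65.34; balance $71.12
Quarter 6: opening $71.12; interest $1.28 → $72.40; payment $65.34; balance $7.06
Quarter 7: opening $7.06; interest $0.13 → $7.19; payment $7.19; balance $0.00
Total paid: $213.80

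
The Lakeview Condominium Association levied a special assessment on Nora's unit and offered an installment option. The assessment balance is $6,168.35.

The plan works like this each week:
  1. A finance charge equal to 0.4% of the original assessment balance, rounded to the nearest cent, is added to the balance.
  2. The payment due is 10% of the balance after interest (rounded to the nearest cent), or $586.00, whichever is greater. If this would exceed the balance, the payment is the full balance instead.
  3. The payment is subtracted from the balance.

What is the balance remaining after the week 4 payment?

Week 1: opening $6,168.35; interest $24.67 → $6,193.02; payment $619.30; balance $5,573.72
Week 2: opening $5,573.72; interest $24.67 → $5,598.39; payment $586.00; balance $5,012.39
Week 3: opening $5,012.39; interest $24.67 → $5,037.06; payment $586.00; balance $4,451.06
Week 4: opening $4,451.06; interest $24.67 → $4,475.73; payment $586.00; balance $3,889.73

$3,889.73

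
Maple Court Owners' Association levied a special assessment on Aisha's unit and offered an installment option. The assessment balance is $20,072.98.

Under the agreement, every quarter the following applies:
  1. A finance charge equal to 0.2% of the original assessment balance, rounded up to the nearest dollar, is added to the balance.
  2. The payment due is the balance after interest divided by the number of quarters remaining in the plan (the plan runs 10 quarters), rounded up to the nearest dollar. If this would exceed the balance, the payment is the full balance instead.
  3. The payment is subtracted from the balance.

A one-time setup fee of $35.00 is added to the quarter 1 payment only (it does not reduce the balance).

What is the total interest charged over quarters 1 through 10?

# | Opening | Interest | Payment | Fee | End bal
1 | $20,072.98 | $41.00 | $2,012.00 | $35.00 | $18,101.98
2 | $18,101.98 | $41.00 | $2,016.00 | — | $16,126.98
3 | $16,126.98 | $41.00 | $2,021.00 | — | $14,146.98
4 | $14,146.98 | $41.00 | $2,027.00 | — | $12,160.98
5 | $12,160.98 | $41.00 | $2,034.00 | — | $10,167.98
6 | $10,167.98 | $41.00 | $2,042.00 | — | $8,166.98
7 | $8,166.98 | $41.00 | $2,052.00 | — | $6,155.98
8 | $6,155.98 | $41.00 | $2,066.00 | — | $4,130.98
9 | $4,130.98 | $41.00 | $2,086.00 | — | $2,085.98
10 | $2,085.98 | $41.00 | $2,126.98 | — | $0.00
Total interest: $41.00 + $41.00 + $41.00 + $41.00 + $41.00 + $41.00 + $41.00 + $41.00 + $41.00 + $41.00 = $410.00

$410.00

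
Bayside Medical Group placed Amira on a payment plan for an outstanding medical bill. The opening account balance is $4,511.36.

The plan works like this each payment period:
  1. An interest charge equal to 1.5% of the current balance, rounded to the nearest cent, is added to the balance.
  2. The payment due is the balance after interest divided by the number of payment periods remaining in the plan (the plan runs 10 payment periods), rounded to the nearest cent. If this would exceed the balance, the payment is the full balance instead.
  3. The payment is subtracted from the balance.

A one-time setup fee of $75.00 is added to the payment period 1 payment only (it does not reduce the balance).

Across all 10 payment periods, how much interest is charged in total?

$389.45

# | Opening | Interest | Payment | Fee | End bal
1 | $4,511.36 | $67.67 | $457.90 | $75.00 | $4,121.13
2 | $4,121.13 | $61.82 | $464.77 | — | $3,718.18
3 | $3,718.18 | $55.77 | $471.74 | — | $3,302.21
4 | $3,302.21 | $49.53 | $478.82 | — | $2,872.92
5 | $2,872.92 | $43.09 | $486.00 | — | $2,430.01
6 | $2,430.01 | $36.45 | $493.29 | — | $1,973.17
7 | $1,973.17 | $29.60 | $500.69 | — | $1,502.08
8 | $1,502.08 | $22.53 | $508.20 | — | $1,016.41
9 | $1,016.41 | $15.25 | $515.83 | — | $515.83
10 | $515.83 | $7.74 | $523.57 | — | $0.00
Total interest: $67.67 + $61.82 + $55.77 + $49.53 + $43.09 + $36.45 + $29.60 + $22.53 + $15.25 + $7.74 = $389.45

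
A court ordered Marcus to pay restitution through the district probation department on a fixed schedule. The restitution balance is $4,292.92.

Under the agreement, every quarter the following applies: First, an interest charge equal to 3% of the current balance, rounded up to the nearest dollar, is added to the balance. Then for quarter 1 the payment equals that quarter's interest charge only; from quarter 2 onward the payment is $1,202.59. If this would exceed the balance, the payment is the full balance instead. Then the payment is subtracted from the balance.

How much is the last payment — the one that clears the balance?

$1,005.15

# | Opening | Interest | Payment | End bal
1 | $4,292.92 | $129.00 | $129.00 | $4,292.92
2 | $4,292.92 | $129.00 | $1,202.59 | $3,219.33
3 | $3,219.33 | $97.00 | $1,202.59 | $2,113.74
4 | $2,113.74 | $64.00 | $1,202.59 | $975.15
5 | $975.15 | $30.00 | $1,005.15 | $0.00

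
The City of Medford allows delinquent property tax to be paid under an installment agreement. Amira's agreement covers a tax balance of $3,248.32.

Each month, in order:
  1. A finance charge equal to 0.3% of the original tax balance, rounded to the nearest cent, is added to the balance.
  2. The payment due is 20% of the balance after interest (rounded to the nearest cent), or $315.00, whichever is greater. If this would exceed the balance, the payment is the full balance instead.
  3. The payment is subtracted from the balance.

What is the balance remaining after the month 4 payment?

$1,353.51

Month 1: $3,248.32 +$9.74 interest = $3,258.06; pay $651.61 → $2,606.45
Month 2: $2,606.45 +$9.74 interest = $2,616.19; pay $523.24 → $2,092.95
Month 3: $2,092.95 +$9.74 interest = $2,102.69; pay $420.54 → $1,682.15
Month 4: $1,682.15 +$9.74 interest = $1,691.89; pay $338.38 → $1,353.51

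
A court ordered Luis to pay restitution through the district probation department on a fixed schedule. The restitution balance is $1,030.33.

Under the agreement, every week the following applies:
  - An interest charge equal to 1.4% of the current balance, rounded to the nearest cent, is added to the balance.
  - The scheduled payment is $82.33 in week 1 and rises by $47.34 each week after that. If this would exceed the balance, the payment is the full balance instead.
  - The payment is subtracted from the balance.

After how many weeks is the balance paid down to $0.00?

6

Week 1: $1,030.33 +$14.42 interest = $1,044.75; pay $82.33 → $962.42
Week 2: $962.42 +$13.47 interest = $975.89; pay $129.67 → $846.22
Week 3: $846.22 +$11.85 interest = $858.07; pay $177.01 → $681.06
Week 4: $681.06 +$9.53 interest = $690.59; pay $224.35 → $466.24
Week 5: $466.24 +$6.53 interest = $472.77; pay $271.69 → $201.08
Week 6: $201.08 +$2.82 interest = $203.90; pay $203.90 → $0.00
Balance reaches $0.00 in week 6.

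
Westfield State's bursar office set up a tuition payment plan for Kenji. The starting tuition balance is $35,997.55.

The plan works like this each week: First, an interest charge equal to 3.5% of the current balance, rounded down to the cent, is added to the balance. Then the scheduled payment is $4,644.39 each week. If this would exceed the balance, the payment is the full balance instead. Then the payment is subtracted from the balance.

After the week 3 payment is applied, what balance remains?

$25,484.59

Week 1: opening $35,997.55; interest $1,259.91 → $37,257.46; payment $4,644.39; balance $32,613.07
Week 2: opening $32,613.07; interest $1,141.45 → $33,754.52; payment $4,644.39; balance $29,110.13
Week 3: opening $29,110.13; interest $1,018.85 → $30,128.98; payment $4,644.39; balance $25,484.59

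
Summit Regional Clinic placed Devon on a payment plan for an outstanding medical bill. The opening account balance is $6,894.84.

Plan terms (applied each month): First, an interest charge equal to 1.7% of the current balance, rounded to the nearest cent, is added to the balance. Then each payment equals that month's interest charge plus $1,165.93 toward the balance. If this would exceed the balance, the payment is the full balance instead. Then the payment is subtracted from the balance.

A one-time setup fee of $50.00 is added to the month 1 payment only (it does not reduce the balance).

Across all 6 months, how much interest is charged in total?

Month 1: opening $6,894.84; interest $117.21 → $7,012.05; payment $1,283.14 (+ $50.00 fee); balance $5,728.91
Month 2: opening $5,728.91; interest $97.39 → $5,826.30; payment $1,263.32; balance $4,562.98
Month 3: opening $4,562.98; interest $77.57 → $4,640.55; payment $1,243.50; balance $3,397.05
Month 4: opening $3,397.05; interest $57.75 → $3,454.80; payment $1,223.68; balance $2,231.12
Month 5: opening $2,231.12; interest $37.93 → $2,269.05; payment $1,203.86; balance $1,065.19
Month 6: opening $1,065.19; interest $18.11 → $1,083.30; payment $1,083.30; balance $0.00
Total interest: $117.21 + $97.39 + $77.57 + $57.75 + $37.93 + $18.11 = $405.96

$405.96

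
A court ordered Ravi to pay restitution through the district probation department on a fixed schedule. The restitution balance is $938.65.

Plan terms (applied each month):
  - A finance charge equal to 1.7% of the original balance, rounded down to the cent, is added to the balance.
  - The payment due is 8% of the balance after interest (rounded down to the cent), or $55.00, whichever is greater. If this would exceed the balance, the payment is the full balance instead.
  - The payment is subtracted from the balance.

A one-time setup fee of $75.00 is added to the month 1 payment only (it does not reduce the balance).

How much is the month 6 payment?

$55.77

Month 1: $938.65 +$15.95 interest = $954.60; pay $76.36 (+ $75.00 fee) → $878.24
Month 2: $878.24 +$15.95 interest = $894.19; pay $71.53 → $822.66
Month 3: $822.66 +$15.95 interest = $838.61; pay $67.08 → $771.53
Month 4: $771.53 +$15.95 interest = $787.48; pay $62.99 → $724.49
Month 5: $724.49 +$15.95 interest = $740.44; pay $59.23 → $681.21
Month 6: $681.21 +$15.95 interest = $697.16; pay $55.77 → $641.39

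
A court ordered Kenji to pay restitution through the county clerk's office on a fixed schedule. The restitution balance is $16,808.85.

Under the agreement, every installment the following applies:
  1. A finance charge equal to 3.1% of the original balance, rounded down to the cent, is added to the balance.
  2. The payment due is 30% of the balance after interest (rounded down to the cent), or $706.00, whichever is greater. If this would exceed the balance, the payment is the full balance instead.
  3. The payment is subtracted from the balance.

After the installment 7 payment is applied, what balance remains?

Installment 1: opening $16,808.85; interest $521.07 → $17,329.92; payment $5,198.97; balance $12,130.95
Installment 2: opening $12,130.95; interest $521.07 → $12,652.02; payment $3,795.60; balance $8,856.42
Installment 3: opening $8,856.42; interest $521.07 → $9,377.49; payment $2,813.24; balance $6,564.25
Installment 4: opening $6,564.25; interest $521.07 → $7,085.32; payment $2,125.59; balance $4,959.73
Installment 5: opening $4,959.73; interest $521.07 → $5,480.80; payment $1,644.24; balance $3,836.56
Installment 6: opening $3,836.56; interest $521.07 → $4,357.63; payment $1,307.28; balance $3,050.35
Installment 7: opening $3,050.35; interest $521.07 → $3,571.42; payment $1,071.42; balance $2,500.00

$2,500.00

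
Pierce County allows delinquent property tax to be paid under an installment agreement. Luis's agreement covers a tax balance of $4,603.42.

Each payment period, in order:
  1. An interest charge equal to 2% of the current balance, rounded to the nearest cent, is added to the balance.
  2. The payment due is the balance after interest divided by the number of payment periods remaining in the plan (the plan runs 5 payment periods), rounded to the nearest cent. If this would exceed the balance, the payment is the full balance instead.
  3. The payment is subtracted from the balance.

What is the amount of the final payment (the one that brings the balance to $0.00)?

$1,016.50

Payment period 1: $4,603.42 +$92.07 interest = $4,695.49; pay $939.10 → $3,756.39
Payment period 2: $3,756.39 +$75.13 interest = $3,831.52; pay $957.88 → $2,873.64
Payment period 3: $2,873.64 +$57.47 interest = $2,931.11; pay $977.04 → $1,954.07
Payment period 4: $1,954.07 +$39.08 interest = $1,993.15; pay $996.58 → $996.57
Payment period 5: $996.57 +$19.93 interest = $1,016.50; pay $1,016.50 → $0.00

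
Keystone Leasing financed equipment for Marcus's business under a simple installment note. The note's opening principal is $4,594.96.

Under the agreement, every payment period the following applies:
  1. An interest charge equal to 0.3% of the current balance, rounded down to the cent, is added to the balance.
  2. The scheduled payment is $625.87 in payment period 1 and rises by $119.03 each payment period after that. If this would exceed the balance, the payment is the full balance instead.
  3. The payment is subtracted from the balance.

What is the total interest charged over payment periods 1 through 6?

Payment period 1: opening $4,594.96; interest $13.78 → $4,608.74; payment $625.87; balance $3,982.87
Payment period 2: opening $3,982.87; interest $11.94 → $3,994.81; payment $744.90; balance $3,249.91
Payment period 3: opening $3,249.91; interest $9.74 → $3,259.65; payment $863.93; balance $2,395.72
Payment period 4: opening $2,395.72; interest $7.18 → $2,402.90; payment $982.96; balance $1,419.94
Payment period 5: opening $1,419.94; interest $4.25 → $1,424.19; payment $1,101.99; balance $322.20
Payment period 6: opening $322.20; interest $0.96 → $323.16; payment $323.16; balance $0.00
Total interest: $13.78 + $11.94 + $9.74 + $7.18 + $4.25 + $0.96 = $47.85

$47.85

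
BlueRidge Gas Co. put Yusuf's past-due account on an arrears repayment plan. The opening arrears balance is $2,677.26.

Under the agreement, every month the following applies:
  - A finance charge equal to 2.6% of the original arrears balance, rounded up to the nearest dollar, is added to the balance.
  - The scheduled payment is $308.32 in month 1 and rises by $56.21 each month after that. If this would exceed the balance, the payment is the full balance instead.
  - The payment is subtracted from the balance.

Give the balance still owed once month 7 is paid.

Month 1: opening $2,677.26; interest $70.00 → $2,747.26; payment $308.32; balance $2,438.94
Month 2: opening $2,438.94; interest $70.00 → $2,508.94; payment $364.53; balance $2,144.41
Month 3: opening $2,144.41; interest $70.00 → $2,214.41; payment $420.74; balance $1,793.67
Month 4: opening $1,793.67; interest $70.00 → $1,863.67; payment $476.95; balance $1,386.72
Month 5: opening $1,386.72; interest $70.00 → $1,456.72; payment $533.16; balance $923.56
Month 6: opening $923.56; interest $70.00 → $993.56; payment $589.37; balance $404.19
Month 7: opening $404.19; interest $70.00 → $474.19; payment $474.19; balance $0.00

$0.00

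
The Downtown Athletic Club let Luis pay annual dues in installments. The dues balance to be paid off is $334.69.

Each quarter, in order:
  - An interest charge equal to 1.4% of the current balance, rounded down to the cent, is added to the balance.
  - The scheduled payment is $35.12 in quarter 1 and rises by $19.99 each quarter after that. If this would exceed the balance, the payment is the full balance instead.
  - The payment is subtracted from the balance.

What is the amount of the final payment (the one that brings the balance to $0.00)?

$90.52

# | Opening | Interest | Payment | End bal
1 | $334.69 | $4.68 | $35.12 | $304.25
2 | $304.25 | $4.25 | $55.11 | $253.39
3 | $253.39 | $3.54 | $75.10 | $181.83
4 | $181.83 | $2.54 | $95.09 | $89.28
5 | $89.28 | $1.24 | $90.52 | $0.00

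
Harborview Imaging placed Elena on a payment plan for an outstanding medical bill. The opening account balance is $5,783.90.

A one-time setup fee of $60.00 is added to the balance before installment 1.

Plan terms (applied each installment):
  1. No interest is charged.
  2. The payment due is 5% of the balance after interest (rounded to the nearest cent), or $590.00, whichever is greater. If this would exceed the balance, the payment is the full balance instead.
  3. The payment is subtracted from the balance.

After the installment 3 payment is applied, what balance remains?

$4,073.90

Installment 1: $5,843.90 − $590.00 → $5,253.90
Installment 2: $5,253.90 − $590.00 → $4,663.90
Installment 3: $4,663.90 − $590.00 → $4,073.90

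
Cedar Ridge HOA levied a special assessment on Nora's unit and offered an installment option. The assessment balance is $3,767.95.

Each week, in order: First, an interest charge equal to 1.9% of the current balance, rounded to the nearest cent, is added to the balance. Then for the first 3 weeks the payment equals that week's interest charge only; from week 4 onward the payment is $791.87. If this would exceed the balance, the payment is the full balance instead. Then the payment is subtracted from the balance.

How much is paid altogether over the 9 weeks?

# | Opening | Interest | Payment | End bal
1 | $3,767.95 | $71.59 | $71.59 | $3,767.95
2 | $3,767.95 | $71.59 | $71.59 | $3,767.95
3 | $3,767.95 | $71.59 | $71.59 | $3,767.95
4 | $3,767.95 | $71.59 | $791.87 | $3,047.67
5 | $3,047.67 | $57.91 | $791.87 | $2,313.71
6 | $2,313.71 | $43.96 | $791.87 | $1,565.80
7 | $1,565.80 | $29.75 | $791.87 | $803.68
8 | $803.68 | $15.27 | $791.87 | $27.08
9 | $27.08 | $0.51 | $27.59 | $0.00
Total paid: $4,201.71

$4,201.71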